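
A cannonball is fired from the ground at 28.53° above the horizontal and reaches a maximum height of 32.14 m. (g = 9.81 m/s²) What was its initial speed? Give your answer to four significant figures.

52.58 m/s

At maximum height v_y = 0, so (v₀ sin θ)² = 2 g H.
v₀ sin 28.53° = √(2 × 9.81 × 32.14) = 25.111 m/s.
v₀ = 25.111 / sin 28.53° = 25.111 / 0.4776 = 52.58 m/s.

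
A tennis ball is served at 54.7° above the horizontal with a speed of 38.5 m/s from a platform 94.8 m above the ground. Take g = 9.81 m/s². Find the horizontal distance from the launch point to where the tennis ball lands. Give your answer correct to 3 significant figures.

192 m

Components: v_x = 38.5 cos 54.7° = 22.25 m/s, v_y = 38.5 sin 54.7° = 31.42 m/s.
Vertical: 0 = 94.8 + 31.42 t − ½(9.81) t² ⇒ 4.905 t² − 31.42 t − 94.8 = 0.
t = [31.42 + √(987.2 + 1860)] / 9.810 = 8.642 s.
Horizontal: R = v_x · t = 22.25 × 8.642 = 192 m.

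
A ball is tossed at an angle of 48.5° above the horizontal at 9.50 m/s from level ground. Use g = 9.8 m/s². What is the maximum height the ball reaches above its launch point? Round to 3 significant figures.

Vertical component of launch velocity: v_y = 9.50 sin 48.5° = 7.115 m/s.
At the highest point the vertical velocity is zero, so v_y² = 2 g h_max.
h_max = (7.115)² / (2 × 9.8) = 50.62 / 19.60 = 2.58 m.

2.58 m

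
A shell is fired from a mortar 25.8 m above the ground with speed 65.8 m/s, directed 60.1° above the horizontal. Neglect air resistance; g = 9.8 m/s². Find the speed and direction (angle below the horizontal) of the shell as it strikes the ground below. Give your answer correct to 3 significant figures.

v_x = 65.8 cos 60.1° = 32.80 m/s (constant).
|v_y| at impact = √((57.04)² + 2×9.8×25.8) = 61.31 m/s.
Speed = √(32.80² + 61.31²) = 69.5 m/s; angle = arctan(61.31/32.80) = 61.9° below horizontal.

69.5 m/s at 61.9° below the horizontal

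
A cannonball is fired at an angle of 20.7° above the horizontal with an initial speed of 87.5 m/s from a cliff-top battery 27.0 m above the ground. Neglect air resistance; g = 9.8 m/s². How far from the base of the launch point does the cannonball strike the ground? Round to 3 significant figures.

Components: v_x = 87.5 cos 20.7° = 81.85 m/s, v_y = 87.5 sin 20.7° = 30.93 m/s.
Vertical: 0 = 27.0 + 30.93 t − ½(9.8) t² ⇒ 4.900 t² − 30.93 t − 27.0 = 0.
t = [30.93 + √(956.7 + 529.2)] / 9.800 = 7.090 s.
Horizontal: R = v_x · t = 81.85 × 7.090 = 580 m.

580 m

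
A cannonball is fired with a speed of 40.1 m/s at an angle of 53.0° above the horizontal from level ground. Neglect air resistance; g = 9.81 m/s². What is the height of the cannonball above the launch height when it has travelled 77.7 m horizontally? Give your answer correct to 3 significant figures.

52.3 m

v_x = 40.1 cos 53.0° = 24.13 m/s, v_y0 = 40.1 sin 53.0° = 32.03 m/s.
Time to reach x = 77.7 m: t = x / v_x = 77.7 / 24.13 = 3.220 s.
y = v_y0 t − ½ g t² = 32.03×3.220 − 4.905×3.220² = 52.3 m.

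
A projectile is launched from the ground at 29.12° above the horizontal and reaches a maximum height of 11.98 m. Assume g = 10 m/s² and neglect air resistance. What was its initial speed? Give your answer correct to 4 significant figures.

At maximum height v_y = 0, so (v₀ sin θ)² = 2 g H.
v₀ sin 29.12° = √(2 × 10 × 11.98) = 15.479 m/s.
v₀ = 15.479 / sin 29.12° = 15.479 / 0.4866 = 31.81 m/s.

31.81 m/s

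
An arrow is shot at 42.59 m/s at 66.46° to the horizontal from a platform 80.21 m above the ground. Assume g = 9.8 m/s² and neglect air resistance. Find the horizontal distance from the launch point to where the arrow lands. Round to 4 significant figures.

164.4 m

Components: v_x = 42.59 cos 66.46° = 17.010 m/s, v_y = 42.59 sin 66.46° = 39.046 m/s.
Vertical: 0 = 80.21 + 39.046 t − ½(9.8) t² ⇒ 4.900 t² − 39.046 t − 80.21 = 0.
t = [39.046 + √(1524.6 + 1572.1)] / 9.800 = 9.6627 s.
Horizontal: R = v_x · t = 17.010 × 9.6627 = 164.4 m.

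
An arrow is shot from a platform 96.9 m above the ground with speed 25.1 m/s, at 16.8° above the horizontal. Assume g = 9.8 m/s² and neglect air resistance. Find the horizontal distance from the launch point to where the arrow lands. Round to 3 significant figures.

Components: v_x = 25.1 cos 16.8° = 24.03 m/s, v_y = 25.1 sin 16.8° = 7.255 m/s.
Vertical: 0 = 96.9 + 7.255 t − ½(9.8) t² ⇒ 4.900 t² − 7.255 t − 96.9 = 0.
t = [7.255 + √(52.64 + 1899)] / 9.800 = 5.248 s.
Horizontal: R = v_x · t = 24.03 × 5.248 = 126 m.

126 m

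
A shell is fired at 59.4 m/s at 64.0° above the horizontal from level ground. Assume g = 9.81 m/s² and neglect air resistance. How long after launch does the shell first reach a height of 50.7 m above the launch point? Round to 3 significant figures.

1.05 s

v_y0 = 59.4 sin 64.0° = 53.39 m/s.
Set y = v_y0 t − ½ g t² = 50.7: 4.905 t² − 53.39 t + 50.7 = 0.
t = [53.39 ± √(2850 − 994.7)] / 9.81 = (53.39 ± 43.07) / 9.81, giving t = 1.05 s or t = 9.83 s.
The shell is on the way up at the first time, so t = 1.05 s.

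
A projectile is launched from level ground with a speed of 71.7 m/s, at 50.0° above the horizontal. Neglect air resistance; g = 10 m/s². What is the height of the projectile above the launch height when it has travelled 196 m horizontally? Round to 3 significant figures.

143 m

v_x = 71.7 cos 50.0° = 46.09 m/s, v_y0 = 71.7 sin 50.0° = 54.93 m/s.
Time to reach x = 196 m: t = x / v_x = 196 / 46.09 = 4.253 s.
y = v_y0 t − ½ g t² = 54.93×4.253 − 5.000×4.253² = 143 m.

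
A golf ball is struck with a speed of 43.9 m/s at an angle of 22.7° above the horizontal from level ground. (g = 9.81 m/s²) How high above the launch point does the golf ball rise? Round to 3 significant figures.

14.6 m

Vertical component of launch velocity: v_y = 43.9 sin 22.7° = 16.94 m/s.
At the highest point the vertical velocity is zero, so v_y² = 2 g h_max.
h_max = (16.94)² / (2 × 9.81) = 287.0 / 19.62 = 14.6 m.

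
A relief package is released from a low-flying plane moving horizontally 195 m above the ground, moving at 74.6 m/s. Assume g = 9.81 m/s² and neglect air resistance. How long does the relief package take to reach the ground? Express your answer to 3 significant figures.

The horizontal speed doesn't affect the fall. With v_y0 = 0, h = ½ g t².
t = √(2 × 195 / 9.81) = √39.76 = 6.31 s.

6.31 s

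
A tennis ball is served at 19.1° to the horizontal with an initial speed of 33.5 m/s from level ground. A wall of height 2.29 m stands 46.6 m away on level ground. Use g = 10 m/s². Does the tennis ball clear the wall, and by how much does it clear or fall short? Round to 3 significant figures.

v_x = 33.5 cos 19.1° = 31.66 m/s; v_y0 = 33.5 sin 19.1° = 10.96 m/s.
Time to reach the wall: t = 46.6 / 31.66 = 1.472 s.
Height at that point: y = 10.96×1.472 − 5.000×1.472² = 5.299 m.
That is 5.299 − 2.29 = 3.01 m above the top of the wall, so the tennis ball clears it.

Yes — it clears the wall by 3.01 m.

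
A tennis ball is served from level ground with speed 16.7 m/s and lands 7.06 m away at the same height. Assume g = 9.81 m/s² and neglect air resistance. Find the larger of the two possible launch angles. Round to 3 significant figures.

82.8°

Level-ground range: R = v₀² sin(2θ)/g ⇒ sin 2θ = R g / v₀² = 7.06×9.81/16.7² = 0.2483.
2θ = arcsin(0.2483) = 14.38° or 180° − 14.38° = 165.62°.
So θ = 7.19° or θ = 82.8°.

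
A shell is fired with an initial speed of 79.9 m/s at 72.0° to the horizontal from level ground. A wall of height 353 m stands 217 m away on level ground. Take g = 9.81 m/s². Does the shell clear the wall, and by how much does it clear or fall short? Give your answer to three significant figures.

No — it falls 64.0 m short of clearing the wall.

v_x = 79.9 cos 72.0° = 24.69 m/s; v_y0 = 79.9 sin 72.0° = 75.99 m/s.
Time to reach the wall: t = 217 / 24.69 = 8.789 s.
Height at that point: y = 75.99×8.789 − 4.905×8.789² = 289.0 m.
That is 353 − 289.0 = 64.0 m below the top of the wall, so the shell does not clear it.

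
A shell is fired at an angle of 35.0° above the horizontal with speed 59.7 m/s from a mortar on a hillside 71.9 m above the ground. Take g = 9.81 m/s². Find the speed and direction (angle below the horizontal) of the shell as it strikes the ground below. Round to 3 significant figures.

v_x = 59.7 cos 35.0° = 48.90 m/s (constant).
|v_y| at impact = √((34.24)² + 2×9.81×71.9) = 50.82 m/s.
Speed = √(48.90² + 50.82²) = 70.5 m/s; angle = arctan(50.82/48.90) = 46.1° below horizontal.

70.5 m/s at 46.1° below the horizontal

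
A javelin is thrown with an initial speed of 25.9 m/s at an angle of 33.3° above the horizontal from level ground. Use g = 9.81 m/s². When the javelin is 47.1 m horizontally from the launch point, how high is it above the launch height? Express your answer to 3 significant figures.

7.72 m

v_x = 25.9 cos 33.3° = 21.65 m/s, v_y0 = 25.9 sin 33.3° = 14.22 m/s.
Time to reach x = 47.1 m: t = x / v_x = 47.1 / 21.65 = 2.176 s.
y = v_y0 t − ½ g t² = 14.22×2.176 − 4.905×2.176² = 7.72 m.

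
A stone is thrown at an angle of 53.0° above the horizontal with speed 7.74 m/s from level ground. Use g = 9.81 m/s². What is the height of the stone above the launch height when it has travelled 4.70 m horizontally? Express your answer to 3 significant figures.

v_x = 7.74 cos 53.0° = 4.658 m/s, v_y0 = 7.74 sin 53.0° = 6.181 m/s.
Time to reach x = 4.70 m: t = x / v_x = 4.70 / 4.658 = 1.009 s.
y = v_y0 t − ½ g t² = 6.181×1.009 − 4.905×1.009² = 1.24 m.

1.24 m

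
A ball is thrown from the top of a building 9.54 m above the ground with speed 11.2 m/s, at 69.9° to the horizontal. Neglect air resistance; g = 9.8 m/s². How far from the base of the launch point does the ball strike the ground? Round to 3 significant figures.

Components: v_x = 11.2 cos 69.9° = 3.849 m/s, v_y = 11.2 sin 69.9° = 10.52 m/s.
Vertical: 0 = 9.54 + 10.52 t − ½(9.8) t² ⇒ 4.900 t² − 10.52 t − 9.54 = 0.
t = [10.52 + √(110.7 + 187.0)] / 9.800 = 2.834 s.
Horizontal: R = v_x · t = 3.849 × 2.834 = 10.9 m.

10.9 m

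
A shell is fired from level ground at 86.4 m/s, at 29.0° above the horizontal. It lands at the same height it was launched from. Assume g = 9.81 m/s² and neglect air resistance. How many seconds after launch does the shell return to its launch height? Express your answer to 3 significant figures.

8.54 s

Vertical component: v_y = 86.4 sin 29.0° = 41.89 m/s.
For a projectile landing at launch height, time of flight is t = 2 v_y / g = 2 × 41.89 / 9.81 = 8.54 s.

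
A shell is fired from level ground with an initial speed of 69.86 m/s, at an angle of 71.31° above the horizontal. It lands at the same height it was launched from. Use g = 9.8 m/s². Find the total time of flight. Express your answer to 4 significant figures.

Vertical component: v_y = 69.86 sin 71.31° = 66.176 m/s.
For a projectile landing at launch height, time of flight is t = 2 v_y / g = 2 × 66.176 / 9.8 = 13.51 s.

13.51 s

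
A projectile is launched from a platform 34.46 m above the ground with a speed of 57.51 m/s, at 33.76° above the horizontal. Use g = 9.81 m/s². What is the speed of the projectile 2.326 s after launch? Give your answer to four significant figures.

48.68 m/s

v_x = 57.51 cos 33.76° = 47.812 m/s (constant).
v_y(t) = 57.51 sin 33.76° − g t = 31.959 − 9.81 × 2.326 = 9.1409 m/s.
Speed = √(v_x² + v_y²) = √(2286.0 + 83.556) = 48.68 m/s.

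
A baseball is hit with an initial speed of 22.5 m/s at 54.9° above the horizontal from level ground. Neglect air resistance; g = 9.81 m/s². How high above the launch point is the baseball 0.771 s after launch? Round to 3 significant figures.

11.3 m

v_y0 = 22.5 sin 54.9° = 18.41 m/s.
y(t) = v_y0 t − ½ g t² = 18.41×0.771 − 4.905×0.771² = 11.3 m.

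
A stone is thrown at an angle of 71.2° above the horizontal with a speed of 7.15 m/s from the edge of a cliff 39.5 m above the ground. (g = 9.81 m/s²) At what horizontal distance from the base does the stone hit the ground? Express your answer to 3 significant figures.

8.32 m

Components: v_x = 7.15 cos 71.2° = 2.304 m/s, v_y = 7.15 sin 71.2° = 6.769 m/s.
Vertical: 0 = 39.5 + 6.769 t − ½(9.81) t² ⇒ 4.905 t² − 6.769 t − 39.5 = 0.
t = [6.769 + √(45.82 + 775.0)] / 9.810 = 3.610 s.
Horizontal: R = v_x · t = 2.304 × 3.610 = 8.32 m.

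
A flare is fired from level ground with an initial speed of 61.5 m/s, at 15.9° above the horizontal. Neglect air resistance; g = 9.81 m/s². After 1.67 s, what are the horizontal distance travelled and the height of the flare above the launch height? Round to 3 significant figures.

v_x = 61.5 cos 15.9° = 59.15 m/s; v_y0 = 61.5 sin 15.9° = 16.85 m/s.
x = v_x t = 59.15 × 1.67 = 98.8 m.
y = v_y0 t − ½ g t² = 16.85×1.67 − 4.905×1.67² = 14.5 m.

x = 98.8 m, y = 14.5 m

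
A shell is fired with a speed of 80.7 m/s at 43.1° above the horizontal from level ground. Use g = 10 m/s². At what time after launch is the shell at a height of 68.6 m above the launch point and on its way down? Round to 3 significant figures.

v_y0 = 80.7 sin 43.1° = 55.14 m/s.
Set y = v_y0 t − ½ g t² = 68.6: 5.000 t² − 55.14 t + 68.6 = 0.
t = [55.14 ± √(3040 − 1372)] / 10 = (55.14 ± 40.84) / 10, giving t = 1.43 s or t = 9.60 s.
On the way down corresponds to the larger root: t = 9.60 s.

9.60 s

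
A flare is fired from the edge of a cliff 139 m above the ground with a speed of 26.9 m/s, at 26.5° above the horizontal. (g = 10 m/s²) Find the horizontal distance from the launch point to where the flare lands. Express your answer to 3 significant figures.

Components: v_x = 26.9 cos 26.5° = 24.07 m/s, v_y = 26.9 sin 26.5° = 12.00 m/s.
Vertical: 0 = 139 + 12.00 t − ½(10) t² ⇒ 5.000 t² − 12.00 t − 139 = 0.
t = [12.00 + √(144.0 + 2780)] / 10.00 = 6.607 s.
Horizontal: R = v_x · t = 24.07 × 6.607 = 159 m.

159 m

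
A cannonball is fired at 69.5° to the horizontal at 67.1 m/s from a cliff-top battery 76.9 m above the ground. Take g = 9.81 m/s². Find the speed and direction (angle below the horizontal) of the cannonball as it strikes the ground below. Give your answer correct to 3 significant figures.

77.5 m/s at 72.4° below the horizontal

v_x = 67.1 cos 69.5° = 23.50 m/s (constant).
|v_y| at impact = √((62.85)² + 2×9.81×76.9) = 73.88 m/s.
Speed = √(23.50² + 73.88²) = 77.5 m/s; angle = arctan(73.88/23.50) = 72.4° below horizontal.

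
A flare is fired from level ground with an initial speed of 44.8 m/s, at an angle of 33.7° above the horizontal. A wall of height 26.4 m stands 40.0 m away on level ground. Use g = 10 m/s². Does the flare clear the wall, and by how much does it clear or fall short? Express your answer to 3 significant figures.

v_x = 44.8 cos 33.7° = 37.27 m/s; v_y0 = 44.8 sin 33.7° = 24.86 m/s.
Time to reach the wall: t = 40.0 / 37.27 = 1.073 s.
Height at that point: y = 24.86×1.073 − 5.000×1.073² = 20.92 m.
That is 26.4 − 20.92 = 5.48 m below the top of the wall, so the flare does not clear it.

No — it falls 5.48 m short of clearing the wall.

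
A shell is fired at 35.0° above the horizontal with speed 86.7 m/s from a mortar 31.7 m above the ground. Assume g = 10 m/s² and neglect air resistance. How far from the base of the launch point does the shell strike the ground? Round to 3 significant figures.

Components: v_x = 86.7 cos 35.0° = 71.02 m/s, v_y = 86.7 sin 35.0° = 49.73 m/s.
Vertical: 0 = 31.7 + 49.73 t − ½(10) t² ⇒ 5.000 t² − 49.73 t − 31.7 = 0.
t = [49.73 + √(2473 + 634.0)] / 10.00 = 10.55 s.
Horizontal: R = v_x · t = 71.02 × 10.55 = 749 m.

749 m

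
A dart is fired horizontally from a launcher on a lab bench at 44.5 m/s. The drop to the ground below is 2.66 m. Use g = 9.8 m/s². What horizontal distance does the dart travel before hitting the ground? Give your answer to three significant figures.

32.8 m

Initial vertical velocity is zero, so the fall time comes from h = ½ g t²: t = √(2 × 2.66 / 9.8) = 0.7368 s.
Horizontal motion is uniform at 44.5 m/s, so x = 44.5 × 0.7368 = 32.8 m.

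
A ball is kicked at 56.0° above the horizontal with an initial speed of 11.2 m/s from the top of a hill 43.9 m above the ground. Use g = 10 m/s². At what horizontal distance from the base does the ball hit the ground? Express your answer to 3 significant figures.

Components: v_x = 11.2 cos 56.0° = 6.263 m/s, v_y = 11.2 sin 56.0° = 9.285 m/s.
Vertical: 0 = 43.9 + 9.285 t − ½(10) t² ⇒ 5.000 t² − 9.285 t − 43.9 = 0.
t = [9.285 + √(86.21 + 878.0)] / 10.00 = 4.034 s.
Horizontal: R = v_x · t = 6.263 × 4.034 = 25.3 m.

25.3 m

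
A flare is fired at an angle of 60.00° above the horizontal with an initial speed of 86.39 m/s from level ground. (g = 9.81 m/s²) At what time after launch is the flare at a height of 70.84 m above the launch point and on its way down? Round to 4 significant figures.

v_y0 = 86.39 sin 60.00° = 74.816 m/s.
Set y = v_y0 t − ½ g t² = 70.84: 4.905 t² − 74.816 t + 70.84 = 0.
t = [74.816 ± √(5597.4 − 1389.9)] / 9.81 = (74.816 ± 64.865) / 9.81, giving t = 1.014 s or t = 14.24 s.
On the way down corresponds to the larger root: t = 14.24 s.

14.24 s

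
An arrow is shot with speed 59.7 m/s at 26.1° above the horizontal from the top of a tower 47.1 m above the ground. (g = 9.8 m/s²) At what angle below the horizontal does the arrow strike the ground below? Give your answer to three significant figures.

36.8°

v_x = 59.7 cos 26.1° = 53.61 m/s.
At impact |v_y| = √(v_y0² + 2 g h) = √(26.26² + 2×9.8×47.1) = 40.16 m/s.
Angle below horizontal = arctan(|v_y| / v_x) = arctan(40.16 / 53.61) = 36.8°.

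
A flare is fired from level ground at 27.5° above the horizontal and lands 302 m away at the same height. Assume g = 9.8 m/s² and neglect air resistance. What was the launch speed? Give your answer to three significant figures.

On level ground, R = v₀² sin(2θ) / g, so v₀ = √(R g / sin 2θ).
sin(2 × 27.5°) = 0.8192.
v₀ = √(302 × 9.8 / 0.8192) = √3613 = 60.1 m/s.

60.1 m/s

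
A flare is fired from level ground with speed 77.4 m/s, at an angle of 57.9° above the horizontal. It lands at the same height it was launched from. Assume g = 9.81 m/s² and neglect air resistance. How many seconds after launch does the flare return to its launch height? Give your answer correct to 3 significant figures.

13.4 s

Vertical component: v_y = 77.4 sin 57.9° = 65.57 m/s.
For a projectile landing at launch height, time of flight is t = 2 v_y / g = 2 × 65.57 / 9.81 = 13.4 s.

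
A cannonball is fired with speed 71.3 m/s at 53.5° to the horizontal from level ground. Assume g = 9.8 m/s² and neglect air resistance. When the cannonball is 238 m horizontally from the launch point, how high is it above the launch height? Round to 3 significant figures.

v_x = 71.3 cos 53.5° = 42.41 m/s, v_y0 = 71.3 sin 53.5° = 57.31 m/s.
Time to reach x = 238 m: t = x / v_x = 238 / 42.41 = 5.612 s.
y = v_y0 t − ½ g t² = 57.31×5.612 − 4.900×5.612² = 167 m.

167 m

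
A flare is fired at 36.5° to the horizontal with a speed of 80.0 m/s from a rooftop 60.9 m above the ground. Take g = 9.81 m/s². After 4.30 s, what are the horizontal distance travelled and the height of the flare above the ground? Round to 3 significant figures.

x = 277 m, y = 175 m

v_x = 80.0 cos 36.5° = 64.31 m/s; v_y0 = 80.0 sin 36.5° = 47.59 m/s.
x = v_x t = 64.31 × 4.30 = 277 m.
y = 60.9 + v_y0 t − ½ g t² = 175 m.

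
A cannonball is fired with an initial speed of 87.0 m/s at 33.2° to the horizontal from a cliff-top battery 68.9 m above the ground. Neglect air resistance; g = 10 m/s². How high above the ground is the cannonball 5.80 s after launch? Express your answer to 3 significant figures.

177 m

v_y0 = 87.0 sin 33.2° = 47.64 m/s.
y(t) = 68.9 + v_y0 t − ½ g t² = 68.9 + 47.64×5.80 − ½×10×5.80² = 177 m.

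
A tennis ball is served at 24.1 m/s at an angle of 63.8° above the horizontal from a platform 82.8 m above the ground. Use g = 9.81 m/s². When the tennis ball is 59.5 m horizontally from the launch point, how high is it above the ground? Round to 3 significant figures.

50.3 m

v_x = 24.1 cos 63.8° = 10.64 m/s, v_y0 = 24.1 sin 63.8° = 21.62 m/s.
Time to reach x = 59.5 m: t = x / v_x = 59.5 / 10.64 = 5.592 s.
y = 82.8 + v_y0 t − ½ g t² = 82.8 + 21.62×5.592 − 4.905×5.592² = 50.3 m.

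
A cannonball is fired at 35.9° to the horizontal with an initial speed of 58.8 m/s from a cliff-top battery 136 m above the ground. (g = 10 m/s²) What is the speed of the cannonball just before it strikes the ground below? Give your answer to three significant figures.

78.6 m/s

v_x = 58.8 cos 35.9° = 47.63 m/s is unchanged throughout.
For the vertical component, v_y² = v_y0² + 2 g h = (34.48)² + 2×10×136 = 3909, so |v_y| = 62.52 m/s.
Impact speed = √(v_x² + v_y²) = √(2269 + 3909) = 78.6 m/s.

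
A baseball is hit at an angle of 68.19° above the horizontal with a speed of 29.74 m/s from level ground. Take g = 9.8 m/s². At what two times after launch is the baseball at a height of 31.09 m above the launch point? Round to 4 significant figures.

v_y0 = 29.74 sin 68.19° = 27.611 m/s.
Set y = v_y0 t − ½ g t² = 31.09: 4.900 t² − 27.611 t + 31.09 = 0.
t = [27.611 ± √(762.37 − 609.36)] / 9.8 = (27.611 ± 12.370) / 9.8, giving t = 1.555 s or t = 4.080 s.
So the baseball is at 31.09 m at t = 1.555 s (rising) and t = 4.080 s (falling).

1.555 s and 4.080 s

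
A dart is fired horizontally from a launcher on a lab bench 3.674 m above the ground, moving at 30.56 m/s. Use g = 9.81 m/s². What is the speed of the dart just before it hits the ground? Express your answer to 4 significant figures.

Fall time: t = √(2 × 3.674 / 9.81) = 0.86547 s.
At impact: v_x = 30.56 m/s (unchanged), v_y = g t = 9.81 × 0.86547 = 8.4903 m/s.
Speed = √(v_x² + v_y²) = √(933.91 + 72.085) = 31.72 m/s.

31.72 m/s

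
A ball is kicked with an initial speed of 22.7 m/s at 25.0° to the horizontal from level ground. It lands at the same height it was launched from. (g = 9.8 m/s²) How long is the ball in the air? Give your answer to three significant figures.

Vertical component: v_y = 22.7 sin 25.0° = 9.593 m/s.
For a projectile landing at launch height, time of flight is t = 2 v_y / g = 2 × 9.593 / 9.8 = 1.96 s.

1.96 s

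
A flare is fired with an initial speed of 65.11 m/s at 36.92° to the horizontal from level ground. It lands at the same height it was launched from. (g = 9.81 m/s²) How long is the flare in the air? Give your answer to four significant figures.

7.974 s

Vertical component: v_y = 65.11 sin 36.92° = 39.112 m/s.
For a projectile landing at launch height, time of flight is t = 2 v_y / g = 2 × 39.112 / 9.81 = 7.974 s.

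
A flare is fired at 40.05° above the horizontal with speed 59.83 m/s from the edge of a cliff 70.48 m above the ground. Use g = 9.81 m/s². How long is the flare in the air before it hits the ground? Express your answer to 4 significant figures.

Vertical component: v_y = 59.83 sin 40.05° = 38.498 m/s.
Taking up as positive with launch at y = 70.48 m, landing at y = 0: 0 = 70.48 + 38.498 t − ½(9.81) t².
Solving 4.905 t² − 38.498 t − 70.48 = 0 gives t = [38.498 + √(38.498² + 4·4.905·70.48)] / 9.810 = 9.381 s.

9.381 s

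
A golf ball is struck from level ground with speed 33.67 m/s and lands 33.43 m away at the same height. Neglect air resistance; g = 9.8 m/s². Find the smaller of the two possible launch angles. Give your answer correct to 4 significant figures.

Level-ground range: R = v₀² sin(2θ)/g ⇒ sin 2θ = R g / v₀² = 33.43×9.8/33.67² = 0.2890.
2θ = arcsin(0.2890) = 16.798° or 180° − 16.798° = 163.202°.
So θ = 8.399° or θ = 81.60°.

8.399°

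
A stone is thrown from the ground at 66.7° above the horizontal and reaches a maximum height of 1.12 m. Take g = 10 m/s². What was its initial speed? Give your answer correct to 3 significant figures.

5.15 m/s

At maximum height v_y = 0, so (v₀ sin θ)² = 2 g H.
v₀ sin 66.7° = √(2 × 10 × 1.12) = 4.733 m/s.
v₀ = 4.733 / sin 66.7° = 4.733 / 0.9184 = 5.15 m/s.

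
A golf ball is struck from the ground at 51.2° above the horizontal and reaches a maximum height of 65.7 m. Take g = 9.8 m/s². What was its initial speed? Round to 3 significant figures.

At maximum height v_y = 0, so (v₀ sin θ)² = 2 g H.
v₀ sin 51.2° = √(2 × 9.8 × 65.7) = 35.88 m/s.
v₀ = 35.88 / sin 51.2° = 35.88 / 0.7793 = 46.0 m/s.

46.0 m/s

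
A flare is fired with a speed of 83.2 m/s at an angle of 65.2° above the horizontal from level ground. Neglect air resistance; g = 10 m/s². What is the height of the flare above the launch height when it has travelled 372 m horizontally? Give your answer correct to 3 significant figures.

v_x = 83.2 cos 65.2° = 34.90 m/s, v_y0 = 83.2 sin 65.2° = 75.53 m/s.
Time to reach x = 372 m: t = x / v_x = 372 / 34.90 = 10.66 s.
y = v_y0 t − ½ g t² = 75.53×10.66 − 5.000×10.66² = 237 m.

237 m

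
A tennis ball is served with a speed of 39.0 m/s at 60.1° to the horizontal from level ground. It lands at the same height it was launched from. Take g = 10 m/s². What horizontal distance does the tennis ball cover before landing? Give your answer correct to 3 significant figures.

131 m

Components: v_x = 39.0 cos 60.1° = 19.44 m/s, v_y = 39.0 sin 60.1° = 33.81 m/s.
Time of flight (same landing height): t = 2 v_y / g = 2 × 33.81 / 10 = 6.762 s.
Range: R = v_x · t = 19.44 × 6.762 = 131 m.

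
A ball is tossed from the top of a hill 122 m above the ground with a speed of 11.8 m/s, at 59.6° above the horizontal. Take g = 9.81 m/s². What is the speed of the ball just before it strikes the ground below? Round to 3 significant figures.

50.3 m/s

v_x = 11.8 cos 59.6° = 5.971 m/s is unchanged throughout.
For the vertical component, v_y² = v_y0² + 2 g h = (10.18)² + 2×9.81×122 = 2497, so |v_y| = 49.97 m/s.
Impact speed = √(v_x² + v_y²) = √(35.65 + 2497) = 50.3 m/s.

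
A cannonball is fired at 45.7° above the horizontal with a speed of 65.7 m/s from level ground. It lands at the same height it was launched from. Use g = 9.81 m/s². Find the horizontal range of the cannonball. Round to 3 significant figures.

For level ground, R = v₀² sin(2θ) / g.
sin(2 × 45.7°) = sin 91.40° = 0.9997.
R = (65.7)² × 0.9997 / 9.81 = 440 m.

440 m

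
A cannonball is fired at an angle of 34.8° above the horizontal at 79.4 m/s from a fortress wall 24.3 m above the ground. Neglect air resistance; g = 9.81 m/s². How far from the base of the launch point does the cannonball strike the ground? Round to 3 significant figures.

Components: v_x = 79.4 cos 34.8° = 65.20 m/s, v_y = 79.4 sin 34.8° = 45.31 m/s.
Vertical: 0 = 24.3 + 45.31 t − ½(9.81) t² ⇒ 4.905 t² − 45.31 t − 24.3 = 0.
t = [45.31 + √(2053 + 476.8)] / 9.810 = 9.746 s.
Horizontal: R = v_x · t = 65.20 × 9.746 = 635 m.

635 m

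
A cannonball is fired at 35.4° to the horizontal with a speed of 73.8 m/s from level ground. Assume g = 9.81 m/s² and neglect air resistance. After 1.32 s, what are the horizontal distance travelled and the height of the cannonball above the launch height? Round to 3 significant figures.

x = 79.4 m, y = 47.9 m

v_x = 73.8 cos 35.4° = 60.16 m/s; v_y0 = 73.8 sin 35.4° = 42.75 m/s.
x = v_x t = 60.16 × 1.32 = 79.4 m.
y = v_y0 t − ½ g t² = 42.75×1.32 − 4.905×1.32² = 47.9 m.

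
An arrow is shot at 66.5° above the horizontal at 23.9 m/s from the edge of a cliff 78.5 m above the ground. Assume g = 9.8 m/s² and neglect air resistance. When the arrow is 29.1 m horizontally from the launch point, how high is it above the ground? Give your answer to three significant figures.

v_x = 23.9 cos 66.5° = 9.530 m/s, v_y0 = 23.9 sin 66.5° = 21.92 m/s.
Time to reach x = 29.1 m: t = x / v_x = 29.1 / 9.530 = 3.054 s.
y = 78.5 + v_y0 t − ½ g t² = 78.5 + 21.92×3.054 − 4.900×3.054² = 99.7 m.

99.7 m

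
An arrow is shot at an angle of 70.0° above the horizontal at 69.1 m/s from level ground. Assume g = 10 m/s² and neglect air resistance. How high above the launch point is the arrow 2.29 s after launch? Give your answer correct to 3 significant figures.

v_y0 = 69.1 sin 70.0° = 64.93 m/s.
y(t) = v_y0 t − ½ g t² = 64.93×2.29 − 5.000×2.29² = 122 m.

122 m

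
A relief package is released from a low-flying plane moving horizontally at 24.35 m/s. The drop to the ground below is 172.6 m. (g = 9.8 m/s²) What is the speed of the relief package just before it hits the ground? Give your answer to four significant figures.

63.05 m/s

Fall time: t = √(2 × 172.6 / 9.8) = 5.9350 s.
At impact: v_x = 24.35 m/s (unchanged), v_y = g t = 9.8 × 5.9350 = 58.163 m/s.
Speed = √(v_x² + v_y²) = √(592.92 + 3382.9) = 63.05 m/s.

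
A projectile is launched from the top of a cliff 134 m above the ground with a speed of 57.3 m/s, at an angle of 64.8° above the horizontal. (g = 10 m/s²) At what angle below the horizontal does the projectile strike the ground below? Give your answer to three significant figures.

v_x = 57.3 cos 64.8° = 24.40 m/s.
At impact |v_y| = √(v_y0² + 2 g h) = √(51.85² + 2×10×134) = 73.27 m/s.
Angle below horizontal = arctan(|v_y| / v_x) = arctan(73.27 / 24.40) = 71.6°.

71.6°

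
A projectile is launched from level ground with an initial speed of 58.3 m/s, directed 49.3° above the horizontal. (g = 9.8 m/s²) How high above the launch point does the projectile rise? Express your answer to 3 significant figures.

99.7 m

Vertical component of launch velocity: v_y = 58.3 sin 49.3° = 44.20 m/s.
At the highest point the vertical velocity is zero, so v_y² = 2 g h_max.
h_max = (44.20)² / (2 × 9.8) = 1954 / 19.60 = 99.7 m.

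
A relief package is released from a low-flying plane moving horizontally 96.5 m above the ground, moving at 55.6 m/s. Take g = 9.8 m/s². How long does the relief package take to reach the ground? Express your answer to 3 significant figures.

4.44 s

The horizontal speed doesn't affect the fall. With v_y0 = 0, h = ½ g t².
t = √(2 × 96.5 / 9.8) = √19.69 = 4.44 s.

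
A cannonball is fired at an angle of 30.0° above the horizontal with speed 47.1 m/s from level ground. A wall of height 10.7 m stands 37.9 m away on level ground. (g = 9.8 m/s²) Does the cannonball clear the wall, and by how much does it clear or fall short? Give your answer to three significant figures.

v_x = 47.1 cos 30.0° = 40.79 m/s; v_y0 = 47.1 sin 30.0° = 23.55 m/s.
Time to reach the wall: t = 37.9 / 40.79 = 0.9291 s.
Height at that point: y = 23.55×0.9291 − 4.900×0.9291² = 17.65 m.
That is 17.65 − 10.7 = 6.95 m above the top of the wall, so the cannonball clears it.

Yes — it clears the wall by 6.95 m.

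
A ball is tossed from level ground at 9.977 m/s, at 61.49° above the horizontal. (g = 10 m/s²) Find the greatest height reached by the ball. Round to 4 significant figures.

3.843 m

Vertical component of launch velocity: v_y = 9.977 sin 61.49° = 8.7671 m/s.
At the highest point the vertical velocity is zero, so v_y² = 2 g h_max.
h_max = (8.7671)² / (2 × 10) = 76.862 / 20.00 = 3.843 m.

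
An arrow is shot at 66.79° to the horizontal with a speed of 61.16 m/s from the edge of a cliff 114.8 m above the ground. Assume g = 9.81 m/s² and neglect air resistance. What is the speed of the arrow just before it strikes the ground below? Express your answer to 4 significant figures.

77.41 m/s

v_x = 61.16 cos 66.79° = 24.103 m/s is unchanged throughout.
For the vertical component, v_y² = v_y0² + 2 g h = (56.210)² + 2×9.81×114.8 = 5411.9, so |v_y| = 73.566 m/s.
Impact speed = √(v_x² + v_y²) = √(580.95 + 5411.9) = 77.41 m/s.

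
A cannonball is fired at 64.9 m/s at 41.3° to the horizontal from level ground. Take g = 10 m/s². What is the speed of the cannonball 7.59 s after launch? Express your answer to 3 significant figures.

v_x = 64.9 cos 41.3° = 48.76 m/s (constant).
v_y(t) = 64.9 sin 41.3° − g t = 42.83 − 10 × 7.59 = -33.07 m/s.
Speed = √(v_x² + v_y²) = √(2378 + 1094) = 58.9 m/s.

58.9 m/s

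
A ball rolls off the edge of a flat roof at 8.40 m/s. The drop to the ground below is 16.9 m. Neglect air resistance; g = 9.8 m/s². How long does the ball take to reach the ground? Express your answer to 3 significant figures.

1.86 s

The horizontal speed doesn't affect the fall. With v_y0 = 0, h = ½ g t².
t = √(2 × 16.9 / 9.8) = √3.449 = 1.86 s.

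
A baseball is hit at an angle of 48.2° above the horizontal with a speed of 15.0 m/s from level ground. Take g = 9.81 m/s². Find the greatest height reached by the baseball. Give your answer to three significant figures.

Vertical component of launch velocity: v_y = 15.0 sin 48.2° = 11.18 m/s.
At the highest point the vertical velocity is zero, so v_y² = 2 g h_max.
h_max = (11.18)² / (2 × 9.81) = 125.0 / 19.62 = 6.37 m.

6.37 m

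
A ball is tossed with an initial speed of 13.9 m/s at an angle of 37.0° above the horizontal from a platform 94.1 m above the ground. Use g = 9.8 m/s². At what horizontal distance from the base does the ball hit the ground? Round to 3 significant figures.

59.0 m

Components: v_x = 13.9 cos 37.0° = 11.10 m/s, v_y = 13.9 sin 37.0° = 8.365 m/s.
Vertical: 0 = 94.1 + 8.365 t − ½(9.8) t² ⇒ 4.900 t² − 8.365 t − 94.1 = 0.
t = [8.365 + √(69.97 + 1844)] / 9.800 = 5.318 s.
Horizontal: R = v_x · t = 11.10 × 5.318 = 59.0 m.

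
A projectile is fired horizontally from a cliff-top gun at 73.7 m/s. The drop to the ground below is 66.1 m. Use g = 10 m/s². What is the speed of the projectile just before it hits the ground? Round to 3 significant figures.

82.2 m/s

Fall time: t = √(2 × 66.1 / 10) = 3.636 s.
At impact: v_x = 73.7 m/s (unchanged), v_y = g t = 10 × 3.636 = 36.36 m/s.
Speed = √(v_x² + v_y²) = √(5432 + 1322) = 82.2 m/s.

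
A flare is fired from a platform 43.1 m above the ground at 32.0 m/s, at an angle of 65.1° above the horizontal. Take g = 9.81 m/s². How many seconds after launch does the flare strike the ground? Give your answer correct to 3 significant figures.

Vertical component: v_y = 32.0 sin 65.1° = 29.03 m/s.
Taking up as positive with launch at y = 43.1 m, landing at y = 0: 0 = 43.1 + 29.03 t − ½(9.81) t².
Solving 4.905 t² − 29.03 t − 43.1 = 0 gives t = [29.03 + √(29.03² + 4·4.905·43.1)] / 9.810 = 7.15 s.

7.15 s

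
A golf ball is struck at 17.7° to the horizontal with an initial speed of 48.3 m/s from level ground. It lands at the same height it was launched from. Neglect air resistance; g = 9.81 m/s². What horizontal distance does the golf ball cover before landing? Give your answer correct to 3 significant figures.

Components: v_x = 48.3 cos 17.7° = 46.01 m/s, v_y = 48.3 sin 17.7° = 14.68 m/s.
Time of flight (same landing height): t = 2 v_y / g = 2 × 14.68 / 9.81 = 2.993 s.
Range: R = v_x · t = 46.01 × 2.993 = 138 m.

138 m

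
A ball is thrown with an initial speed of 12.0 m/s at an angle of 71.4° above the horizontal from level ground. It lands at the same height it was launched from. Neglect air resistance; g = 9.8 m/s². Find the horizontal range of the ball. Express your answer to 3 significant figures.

Components: v_x = 12.0 cos 71.4° = 3.828 m/s, v_y = 12.0 sin 71.4° = 11.37 m/s.
Time of flight (same landing height): t = 2 v_y / g = 2 × 11.37 / 9.8 = 2.320 s.
Range: R = v_x · t = 3.828 × 2.320 = 8.88 m.

8.88 m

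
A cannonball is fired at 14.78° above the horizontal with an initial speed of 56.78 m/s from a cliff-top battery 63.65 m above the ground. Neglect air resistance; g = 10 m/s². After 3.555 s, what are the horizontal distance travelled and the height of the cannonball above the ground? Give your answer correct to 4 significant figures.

v_x = 56.78 cos 14.78° = 54.901 m/s; v_y0 = 56.78 sin 14.78° = 14.485 m/s.
x = v_x t = 54.901 × 3.555 = 195.2 m.
y = 63.65 + v_y0 t − ½ g t² = 51.95 m.

x = 195.2 m, y = 51.95 m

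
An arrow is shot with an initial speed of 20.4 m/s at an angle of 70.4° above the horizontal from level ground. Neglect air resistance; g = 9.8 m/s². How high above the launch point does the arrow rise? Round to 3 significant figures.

18.8 m

Vertical component of launch velocity: v_y = 20.4 sin 70.4° = 19.22 m/s.
At the highest point the vertical velocity is zero, so v_y² = 2 g h_max.
h_max = (19.22)² / (2 × 9.8) = 369.4 / 19.60 = 18.8 m.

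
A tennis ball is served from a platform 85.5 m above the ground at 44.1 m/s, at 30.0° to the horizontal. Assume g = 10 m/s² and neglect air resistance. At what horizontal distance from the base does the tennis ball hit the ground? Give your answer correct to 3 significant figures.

Components: v_x = 44.1 cos 30.0° = 38.19 m/s, v_y = 44.1 sin 30.0° = 22.05 m/s.
Vertical: 0 = 85.5 + 22.05 t − ½(10) t² ⇒ 5.000 t² − 22.05 t − 85.5 = 0.
t = [22.05 + √(486.2 + 1710)] / 10.00 = 6.891 s.
Horizontal: R = v_x · t = 38.19 × 6.891 = 263 m.

263 m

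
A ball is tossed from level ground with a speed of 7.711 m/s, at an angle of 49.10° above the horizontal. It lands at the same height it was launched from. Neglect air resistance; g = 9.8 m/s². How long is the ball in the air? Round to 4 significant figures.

Vertical component: v_y = 7.711 sin 49.10° = 5.8284 m/s.
For a projectile landing at launch height, time of flight is t = 2 v_y / g = 2 × 5.8284 / 9.8 = 1.189 s.

1.189 s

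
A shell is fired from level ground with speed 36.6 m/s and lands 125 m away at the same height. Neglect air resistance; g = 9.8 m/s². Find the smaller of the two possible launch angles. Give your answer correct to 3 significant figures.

Level-ground range: R = v₀² sin(2θ)/g ⇒ sin 2θ = R g / v₀² = 125×9.8/36.6² = 0.9145.
2θ = arcsin(0.9145) = 66.13° or 180° − 66.13° = 113.87°.
So θ = 33.1° or θ = 56.9°.

33.1°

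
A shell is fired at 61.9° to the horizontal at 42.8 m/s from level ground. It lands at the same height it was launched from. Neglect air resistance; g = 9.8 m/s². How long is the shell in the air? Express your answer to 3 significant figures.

7.71 s

Vertical component: v_y = 42.8 sin 61.9° = 37.76 m/s.
For a projectile landing at launch height, time of flight is t = 2 v_y / g = 2 × 37.76 / 9.8 = 7.71 s.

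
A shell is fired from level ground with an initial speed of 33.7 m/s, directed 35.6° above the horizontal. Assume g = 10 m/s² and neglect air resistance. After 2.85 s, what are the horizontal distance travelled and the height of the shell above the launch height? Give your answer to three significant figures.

v_x = 33.7 cos 35.6° = 27.40 m/s; v_y0 = 33.7 sin 35.6° = 19.62 m/s.
x = v_x t = 27.40 × 2.85 = 78.1 m.
y = v_y0 t − ½ g t² = 19.62×2.85 − 5.000×2.85² = 15.3 m.

x = 78.1 m, y = 15.3 m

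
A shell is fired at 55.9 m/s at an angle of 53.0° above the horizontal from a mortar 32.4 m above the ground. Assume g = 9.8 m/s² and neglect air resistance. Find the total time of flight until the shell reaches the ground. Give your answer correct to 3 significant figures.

Vertical component: v_y = 55.9 sin 53.0° = 44.64 m/s.
Taking up as positive with launch at y = 32.4 m, landing at y = 0: 0 = 32.4 + 44.64 t − ½(9.8) t².
Solving 4.900 t² − 44.64 t − 32.4 = 0 gives t = [44.64 + √(44.64² + 4·4.900·32.4)] / 9.800 = 9.79 s.

9.79 s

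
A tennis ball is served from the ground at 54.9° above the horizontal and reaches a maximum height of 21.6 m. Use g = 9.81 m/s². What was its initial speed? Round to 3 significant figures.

25.2 m/s

At maximum height v_y = 0, so (v₀ sin θ)² = 2 g H.
v₀ sin 54.9° = √(2 × 9.81 × 21.6) = 20.59 m/s.
v₀ = 20.59 / sin 54.9° = 20.59 / 0.8181 = 25.2 m/s.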